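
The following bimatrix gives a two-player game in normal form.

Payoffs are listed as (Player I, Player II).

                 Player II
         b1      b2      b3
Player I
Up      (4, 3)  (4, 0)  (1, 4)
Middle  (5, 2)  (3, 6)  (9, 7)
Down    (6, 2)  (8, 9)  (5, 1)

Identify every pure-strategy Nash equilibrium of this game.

(Up, b1): Player I can switch to Middle (4 → 5). Not NE.
(Up, b2): Player I can switch to Down (4 → 8). Not NE.
(Up, b3): Player I can switch to Middle (1 → 9). Not NE.
(Middle, b1): Player I can switch to Down (5 → 6). Not NE.
(Middle, b2): Player I can switch to Up (3 → 4). Not NE.
(Middle, b3): Player I gets 9, best alternative 5; Player II gets 7, best alternative 6. No profitable deviation — NE.
(Down, b1): Player II can switch to b2 (2 → 9). Not NE.
(Down, b2): Player I gets 8, best alternative 4; Player II gets 9, best alternative 2. No profitable deviation — NE.
(Down, b3): Player I can switch to Middle (5 → 9). Not NE.

Pure-strategy Nash equilibria: (Middle, b3); (Down, b2)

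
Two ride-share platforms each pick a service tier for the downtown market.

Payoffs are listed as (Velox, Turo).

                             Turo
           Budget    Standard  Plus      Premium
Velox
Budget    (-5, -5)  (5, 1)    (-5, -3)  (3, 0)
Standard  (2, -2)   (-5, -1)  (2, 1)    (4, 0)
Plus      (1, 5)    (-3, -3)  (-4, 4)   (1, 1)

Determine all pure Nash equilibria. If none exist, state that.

The pure Nash equilibria are (Budget, Standard); (Standard, Plus).

Velox against Budget: payoffs -5, 2, 1 → best response Standard.
Velox against Standard: payoffs 5, -5, -3 → best response Budget.
Velox against Plus: payoffs -5, 2, -4 → best response Standard.
Velox against Premium: payoffs 3, 4, 1 → best response Standard.
Turo against Budget: payoffs -5, 1, -3, 0 → best response Standard.
Turo against Standard: payoffs -2, -1, 1, 0 → best response Plus.
Turo against Plus: payoffs 5, -3, 4, 1 → best response Budget.
Mutual best responses: (Budget, Standard); (Standard, Plus).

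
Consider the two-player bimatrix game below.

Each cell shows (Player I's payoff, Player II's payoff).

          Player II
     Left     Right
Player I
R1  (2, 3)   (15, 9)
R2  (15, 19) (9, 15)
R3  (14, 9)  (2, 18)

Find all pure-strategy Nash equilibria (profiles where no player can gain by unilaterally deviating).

Mark each player's best response to every combination of opponents' strategies; a profile where every player is best-responding is a pure Nash equilibrium.
Player I against Left: payoffs 2, 15, 14 → best response R2.
Player I against Right: payoffs 15, 9, 2 → best response R1.
Player II against R1: payoffs 3, 9 → best response Right.
Player II against R2: payoffs 19, 15 → best response Left.
Player II against R3: payoffs 9, 18 → best response Right.
Mutual best responses: (R1, Right); (R2, Left).

(R1, Right) and (R2, Left)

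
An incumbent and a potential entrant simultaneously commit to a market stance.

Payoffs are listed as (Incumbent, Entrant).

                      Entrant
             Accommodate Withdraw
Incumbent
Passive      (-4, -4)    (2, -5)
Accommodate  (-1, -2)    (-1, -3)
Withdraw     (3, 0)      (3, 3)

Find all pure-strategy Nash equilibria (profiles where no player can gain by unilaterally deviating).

Incumbent against Accommodate: payoffs -4, -1, 3 → best response Withdraw.
Incumbent against Withdraw: payoffs 2, -1, 3 → best response Withdraw.
Entrant against Passive: payoffs -4, -5 → best response Accommodate.
Entrant against Accommodate: payoffs -2, -3 → best response Accommodate.
Entrant against Withdraw: payoffs 0, 3 → best response Withdraw.
Mutual best responses: (Withdraw, Withdraw).

Pure NE: (Withdraw, Withdraw)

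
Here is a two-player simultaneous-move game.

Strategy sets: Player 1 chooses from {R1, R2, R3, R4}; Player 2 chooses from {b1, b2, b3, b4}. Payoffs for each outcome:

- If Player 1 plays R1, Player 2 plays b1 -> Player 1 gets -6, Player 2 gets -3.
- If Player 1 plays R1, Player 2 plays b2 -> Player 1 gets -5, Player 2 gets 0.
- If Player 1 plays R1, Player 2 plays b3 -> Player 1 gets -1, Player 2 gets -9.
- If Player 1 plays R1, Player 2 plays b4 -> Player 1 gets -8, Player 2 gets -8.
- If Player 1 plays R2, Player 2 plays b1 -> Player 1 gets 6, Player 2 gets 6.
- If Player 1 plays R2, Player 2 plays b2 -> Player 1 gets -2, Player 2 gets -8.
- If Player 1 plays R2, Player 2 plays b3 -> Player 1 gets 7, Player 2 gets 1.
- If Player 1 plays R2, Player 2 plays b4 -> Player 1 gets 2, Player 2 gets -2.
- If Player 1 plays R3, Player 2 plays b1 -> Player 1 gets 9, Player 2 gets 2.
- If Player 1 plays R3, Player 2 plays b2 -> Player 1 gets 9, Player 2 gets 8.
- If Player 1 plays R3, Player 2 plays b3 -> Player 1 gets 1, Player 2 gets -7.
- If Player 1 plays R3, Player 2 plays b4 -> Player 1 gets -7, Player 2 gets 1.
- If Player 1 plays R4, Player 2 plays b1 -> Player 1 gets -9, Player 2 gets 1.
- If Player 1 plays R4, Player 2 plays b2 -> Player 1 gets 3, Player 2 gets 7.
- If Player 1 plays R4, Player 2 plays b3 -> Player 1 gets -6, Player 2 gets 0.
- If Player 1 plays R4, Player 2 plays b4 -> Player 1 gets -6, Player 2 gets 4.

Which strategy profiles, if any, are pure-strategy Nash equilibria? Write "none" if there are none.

Player 1 against b1: payoffs -6, 6, 9, -9 → best response R3.
Player 1 against b2: payoffs -5, -2, 9, 3 → best response R3.
Player 1 against b3: payoffs -1, 7, 1, -6 → best response R2.
Player 1 against b4: payoffs -8, 2, -7, -6 → best response R2.
Player 2 against R1: payoffs -3, 0, -9, -8 → best response b2.
Player 2 against R2: payoffs 6, -8, 1, -2 → best response b1.
Player 2 against R3: payoffs 2, 8, -7, 1 → best response b2.
Player 2 against R4: payoffs 1, 7, 0, 4 → best response b2.
Mutual best responses: (R3, b2).

Pure NE: (R3, b2)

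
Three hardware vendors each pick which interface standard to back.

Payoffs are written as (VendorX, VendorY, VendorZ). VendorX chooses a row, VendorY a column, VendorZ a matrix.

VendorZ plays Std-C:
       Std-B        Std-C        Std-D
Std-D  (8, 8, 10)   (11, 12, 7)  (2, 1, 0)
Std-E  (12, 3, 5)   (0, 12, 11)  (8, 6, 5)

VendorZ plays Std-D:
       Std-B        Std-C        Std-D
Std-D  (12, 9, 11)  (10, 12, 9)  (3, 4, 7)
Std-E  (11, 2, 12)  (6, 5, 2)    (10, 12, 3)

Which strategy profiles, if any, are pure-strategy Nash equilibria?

(Std-D, Std-C, Std-D)

VendorX against (Std-B, Std-C): payoffs 8, 12 → best response Std-E.
VendorX against (Std-B, Std-D): payoffs 12, 11 → best response Std-D.
VendorX against (Std-C, Std-C): payoffs 11, 0 → best response Std-D.
VendorX against (Std-C, Std-D): payoffs 10, 6 → best response Std-D.
VendorX against (Std-D, Std-C): payoffs 2, 8 → best response Std-E.
VendorX against (Std-D, Std-D): payoffs 3, 10 → best response Std-E.
VendorY against (Std-D, Std-C): payoffs 8, 12, 1 → best response Std-C.
VendorY against (Std-D, Std-D): payoffs 9, 12, 4 → best response Std-C.
VendorY against (Std-E, Std-C): payoffs 3, 12, 6 → best response Std-C.
VendorY against (Std-E, Std-D): payoffs 2, 5, 12 → best response Std-D.
VendorZ against (Std-D, Std-B): payoffs 10, 11 → best response Std-D.
VendorZ against (Std-D, Std-C): payoffs 7, 9 → best response Std-D.
VendorZ against (Std-D, Std-D): payoffs 0, 7 → best response Std-D.
VendorZ against (Std-E, Std-B): payoffs 5, 12 → best response Std-D.
VendorZ against (Std-E, Std-C): payoffs 11, 2 → best response Std-C.
VendorZ against (Std-E, Std-D): payoffs 5, 3 → best response Std-C.
Mutual best responses: (Std-D, Std-C, Std-D).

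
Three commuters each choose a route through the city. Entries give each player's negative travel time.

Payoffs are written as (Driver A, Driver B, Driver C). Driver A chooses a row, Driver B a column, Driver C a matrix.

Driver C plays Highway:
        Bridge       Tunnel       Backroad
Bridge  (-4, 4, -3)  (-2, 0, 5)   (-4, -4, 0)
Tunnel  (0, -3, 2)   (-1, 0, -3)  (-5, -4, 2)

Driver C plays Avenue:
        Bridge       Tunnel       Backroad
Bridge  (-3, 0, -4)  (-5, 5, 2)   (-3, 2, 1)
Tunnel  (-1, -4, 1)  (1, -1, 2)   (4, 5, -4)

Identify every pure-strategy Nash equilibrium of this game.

(Bridge, Bridge, Highway): Driver A can switch to Tunnel (-4 → 0). Not NE.
(Bridge, Bridge, Avenue): Driver A can switch to Tunnel (-3 → -1). Not NE.
(Bridge, Tunnel, Highway): Driver A can switch to Tunnel (-2 → -1). Not NE.
(Bridge, Tunnel, Avenue): Driver A can switch to Tunnel (-5 → 1). Not NE.
(Bridge, Backroad, Highway): Driver B can switch to Bridge (-4 → 4). Not NE.
(Bridge, Backroad, Avenue): Driver A can switch to Tunnel (-3 → 4). Not NE.
(The remaining 6 profiles each have a profitable deviation by the same check.)

No pure-strategy Nash equilibrium.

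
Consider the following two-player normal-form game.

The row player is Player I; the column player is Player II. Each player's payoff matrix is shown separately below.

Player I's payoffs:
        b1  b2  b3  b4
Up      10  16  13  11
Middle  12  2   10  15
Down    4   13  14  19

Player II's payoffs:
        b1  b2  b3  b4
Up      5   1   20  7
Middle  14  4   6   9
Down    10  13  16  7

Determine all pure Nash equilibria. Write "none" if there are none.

For each strategy profile, look for a profitable unilateral deviation.
(Up, b1): Player I can switch to Middle (10 → 12). Not NE.
(Up, b2): Player II can switch to b1 (1 → 5). Not NE.
(Up, b3): Player I can switch to Down (13 → 14). Not NE.
(Up, b4): Player I can switch to Middle (11 → 15). Not NE.
(Middle, b1): Player I gets 12, best alternative 10; Player II gets 14, best alternative 9. No profitable deviation — NE.
(Middle, b2): Player I can switch to Up (2 → 16). Not NE.
(Middle, b3): Player I can switch to Up (10 → 13). Not NE.
(Middle, b4): Player I can switch to Down (15 → 19). Not NE.
(Down, b1): Player I can switch to Up (4 → 10). Not NE.
(Down, b2): Player I can switch to Up (13 → 16). Not NE.
(Down, b3): Player I gets 14, best alternative 13; Player II gets 16, best alternative 13. No profitable deviation — NE.
(Down, b4): Player II can switch to b1 (7 → 10). Not NE.

Pure-strategy Nash equilibria: (Middle, b1) and (Down, b3)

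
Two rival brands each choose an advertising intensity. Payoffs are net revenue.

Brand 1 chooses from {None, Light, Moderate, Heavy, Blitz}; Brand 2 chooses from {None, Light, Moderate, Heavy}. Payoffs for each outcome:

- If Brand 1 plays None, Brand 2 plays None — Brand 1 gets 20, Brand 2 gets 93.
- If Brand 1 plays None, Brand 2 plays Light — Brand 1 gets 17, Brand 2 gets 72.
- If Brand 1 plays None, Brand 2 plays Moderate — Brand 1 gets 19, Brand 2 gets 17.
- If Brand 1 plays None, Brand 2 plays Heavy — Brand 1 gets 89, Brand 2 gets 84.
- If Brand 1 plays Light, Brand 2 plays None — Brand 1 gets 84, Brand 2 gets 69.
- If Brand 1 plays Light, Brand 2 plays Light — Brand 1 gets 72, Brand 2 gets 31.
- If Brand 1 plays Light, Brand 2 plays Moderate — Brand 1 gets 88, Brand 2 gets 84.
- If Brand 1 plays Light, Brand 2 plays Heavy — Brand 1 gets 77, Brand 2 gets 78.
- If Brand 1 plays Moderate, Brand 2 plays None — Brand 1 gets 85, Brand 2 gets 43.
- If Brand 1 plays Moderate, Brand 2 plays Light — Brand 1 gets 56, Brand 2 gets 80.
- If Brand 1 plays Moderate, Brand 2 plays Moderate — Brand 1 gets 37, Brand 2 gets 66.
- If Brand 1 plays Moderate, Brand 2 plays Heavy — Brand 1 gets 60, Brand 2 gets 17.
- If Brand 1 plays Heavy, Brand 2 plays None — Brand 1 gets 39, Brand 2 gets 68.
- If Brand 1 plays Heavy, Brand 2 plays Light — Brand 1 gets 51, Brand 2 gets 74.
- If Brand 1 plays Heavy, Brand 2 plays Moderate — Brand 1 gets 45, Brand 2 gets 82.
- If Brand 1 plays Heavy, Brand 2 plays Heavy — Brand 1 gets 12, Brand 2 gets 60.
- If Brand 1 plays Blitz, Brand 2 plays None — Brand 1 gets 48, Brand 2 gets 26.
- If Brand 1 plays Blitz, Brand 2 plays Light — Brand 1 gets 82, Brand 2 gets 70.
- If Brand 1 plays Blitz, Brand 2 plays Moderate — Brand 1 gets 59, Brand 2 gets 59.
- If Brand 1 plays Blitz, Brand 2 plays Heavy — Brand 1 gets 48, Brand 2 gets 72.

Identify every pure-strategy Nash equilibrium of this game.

The unique pure-strategy Nash equilibrium is (Light, Moderate).

Brand 1 against None: payoffs 20, 84, 85, 39, 48 → best response Moderate.
Brand 1 against Light: payoffs 17, 72, 56, 51, 82 → best response Blitz.
Brand 1 against Moderate: payoffs 19, 88, 37, 45, 59 → best response Light.
Brand 1 against Heavy: payoffs 89, 77, 60, 12, 48 → best response None.
Brand 2 against None: payoffs 93, 72, 17, 84 → best response None.
Brand 2 against Light: payoffs 69, 31, 84, 78 → best response Moderate.
Brand 2 against Moderate: payoffs 43, 80, 66, 17 → best response Light.
Brand 2 against Heavy: payoffs 68, 74, 82, 60 → best response Moderate.
Brand 2 against Blitz: payoffs 26, 70, 59, 72 → best response Heavy.
Mutual best responses: (Light, Moderate).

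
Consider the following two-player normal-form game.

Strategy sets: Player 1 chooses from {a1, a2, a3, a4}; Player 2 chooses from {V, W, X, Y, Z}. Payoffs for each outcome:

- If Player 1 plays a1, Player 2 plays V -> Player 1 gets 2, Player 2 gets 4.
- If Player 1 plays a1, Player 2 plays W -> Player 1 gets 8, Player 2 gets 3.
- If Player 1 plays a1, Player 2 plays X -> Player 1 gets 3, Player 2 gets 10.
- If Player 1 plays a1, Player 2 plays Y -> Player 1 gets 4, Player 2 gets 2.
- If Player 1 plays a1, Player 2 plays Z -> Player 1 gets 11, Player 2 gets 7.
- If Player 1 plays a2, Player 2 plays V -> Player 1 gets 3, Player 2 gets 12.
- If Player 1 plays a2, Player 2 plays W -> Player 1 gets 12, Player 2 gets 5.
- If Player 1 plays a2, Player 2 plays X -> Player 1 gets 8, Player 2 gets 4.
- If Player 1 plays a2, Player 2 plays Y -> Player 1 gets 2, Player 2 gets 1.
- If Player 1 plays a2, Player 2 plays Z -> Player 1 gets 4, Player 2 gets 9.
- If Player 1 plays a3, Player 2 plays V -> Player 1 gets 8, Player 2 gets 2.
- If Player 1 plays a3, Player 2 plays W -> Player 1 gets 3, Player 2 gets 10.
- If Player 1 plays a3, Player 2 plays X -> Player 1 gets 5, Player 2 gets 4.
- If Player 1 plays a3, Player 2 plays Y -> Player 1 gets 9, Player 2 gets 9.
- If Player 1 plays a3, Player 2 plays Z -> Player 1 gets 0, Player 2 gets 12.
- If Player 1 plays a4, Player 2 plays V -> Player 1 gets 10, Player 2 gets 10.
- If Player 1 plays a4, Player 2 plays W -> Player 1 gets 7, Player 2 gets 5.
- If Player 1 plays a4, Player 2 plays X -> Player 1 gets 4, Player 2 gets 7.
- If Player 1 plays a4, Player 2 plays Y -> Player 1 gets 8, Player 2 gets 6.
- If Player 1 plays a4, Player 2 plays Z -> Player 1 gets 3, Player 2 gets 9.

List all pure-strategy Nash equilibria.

The unique pure-strategy Nash equilibrium is (a4, V).

For each player, find the best response to each opponent profile; mutual best responses are the pure NE.
Player 1 against V: payoffs 2, 3, 8, 10 → best response a4.
Player 1 against W: payoffs 8, 12, 3, 7 → best response a2.
Player 1 against X: payoffs 3, 8, 5, 4 → best response a2.
Player 1 against Y: payoffs 4, 2, 9, 8 → best response a3.
Player 1 against Z: payoffs 11, 4, 0, 3 → best response a1.
Player 2 against a1: payoffs 4, 3, 10, 2, 7 → best response X.
Player 2 against a2: payoffs 12, 5, 4, 1, 9 → best response V.
Player 2 against a3: payoffs 2, 10, 4, 9, 12 → best response Z.
Player 2 against a4: payoffs 10, 5, 7, 6, 9 → best response V.
Mutual best responses: (a4, V).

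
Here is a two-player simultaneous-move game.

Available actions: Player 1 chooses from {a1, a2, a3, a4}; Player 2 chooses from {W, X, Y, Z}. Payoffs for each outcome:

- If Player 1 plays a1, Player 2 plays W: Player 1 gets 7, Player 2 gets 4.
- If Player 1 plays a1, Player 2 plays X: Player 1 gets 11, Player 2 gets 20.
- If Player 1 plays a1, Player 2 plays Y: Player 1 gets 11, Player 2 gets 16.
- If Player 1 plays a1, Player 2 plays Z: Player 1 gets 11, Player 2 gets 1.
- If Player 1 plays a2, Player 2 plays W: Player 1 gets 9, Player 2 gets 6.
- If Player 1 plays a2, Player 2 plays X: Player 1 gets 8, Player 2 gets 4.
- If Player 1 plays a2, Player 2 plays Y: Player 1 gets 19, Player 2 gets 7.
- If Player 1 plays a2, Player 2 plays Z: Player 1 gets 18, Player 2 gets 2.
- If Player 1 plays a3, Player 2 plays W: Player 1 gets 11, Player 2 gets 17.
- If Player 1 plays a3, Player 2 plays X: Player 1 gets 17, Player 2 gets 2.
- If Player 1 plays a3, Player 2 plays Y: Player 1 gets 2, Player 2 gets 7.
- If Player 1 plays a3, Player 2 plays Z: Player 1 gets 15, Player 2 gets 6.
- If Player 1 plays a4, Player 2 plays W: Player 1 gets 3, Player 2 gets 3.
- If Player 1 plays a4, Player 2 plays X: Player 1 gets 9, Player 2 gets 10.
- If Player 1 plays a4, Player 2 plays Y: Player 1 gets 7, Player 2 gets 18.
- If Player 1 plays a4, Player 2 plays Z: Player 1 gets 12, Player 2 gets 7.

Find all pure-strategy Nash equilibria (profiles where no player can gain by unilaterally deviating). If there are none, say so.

Pure-strategy Nash equilibria: (a2, Y), (a3, W)

Player 1 against W: payoffs 7, 9, 11, 3 → best response a3.
Player 1 against X: payoffs 11, 8, 17, 9 → best response a3.
Player 1 against Y: payoffs 11, 19, 2, 7 → best response a2.
Player 1 against Z: payoffs 11, 18, 15, 12 → best response a2.
Player 2 against a1: payoffs 4, 20, 16, 1 → best response X.
Player 2 against a2: payoffs 6, 4, 7, 2 → best response Y.
Player 2 against a3: payoffs 17, 2, 7, 6 → best response W.
Player 2 against a4: payoffs 3, 10, 18, 7 → best response Y.
Mutual best responses: (a2, Y); (a3, W).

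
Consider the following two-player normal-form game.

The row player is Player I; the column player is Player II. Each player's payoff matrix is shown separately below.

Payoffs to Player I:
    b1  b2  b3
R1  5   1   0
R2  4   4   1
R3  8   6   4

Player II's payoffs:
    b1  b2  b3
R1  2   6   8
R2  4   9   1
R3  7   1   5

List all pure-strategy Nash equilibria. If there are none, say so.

For each player, find the best response to each opponent profile; mutual best responses are the pure NE.
Player I against b1: payoffs 5, 4, 8 → best response R3.
Player I against b2: payoffs 1, 4, 6 → best response R3.
Player I against b3: payoffs 0, 1, 4 → best response R3.
Player II against R1: payoffs 2, 6, 8 → best response b3.
Player II against R2: payoffs 4, 9, 1 → best response b2.
Player II against R3: payoffs 7, 1, 5 → best response b1.
Mutual best responses: (R3, b1).

Pure NE: (R3, b1)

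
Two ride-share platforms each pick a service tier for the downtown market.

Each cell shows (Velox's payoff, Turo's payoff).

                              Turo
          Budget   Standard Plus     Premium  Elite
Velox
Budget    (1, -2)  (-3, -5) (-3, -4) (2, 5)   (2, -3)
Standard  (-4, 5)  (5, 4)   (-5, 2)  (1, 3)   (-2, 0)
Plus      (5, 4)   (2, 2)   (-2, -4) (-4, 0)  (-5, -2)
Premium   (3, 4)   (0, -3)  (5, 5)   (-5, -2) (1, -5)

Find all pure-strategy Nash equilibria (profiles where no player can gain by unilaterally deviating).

Mark each player's best response to every combination of opponents' strategies; a profile where every player is best-responding is a pure Nash equilibrium.
Velox against Budget: payoffs 1, -4, 5, 3 → best response Plus.
Velox against Standard: payoffs -3, 5, 2, 0 → best response Standard.
Velox against Plus: payoffs -3, -5, -2, 5 → best response Premium.
Velox against Premium: payoffs 2, 1, -4, -5 → best response Budget.
Velox against Elite: payoffs 2, -2, -5, 1 → best response Budget.
Turo against Budget: payoffs -2, -5, -4, 5, -3 → best response Premium.
Turo against Standard: payoffs 5, 4, 2, 3, 0 → best response Budget.
Turo against Plus: payoffs 4, 2, -4, 0, -2 → best response Budget.
Turo against Premium: payoffs 4, -3, 5, -2, -5 → best response Plus.
Mutual best responses: (Budget, Premium); (Plus, Budget); (Premium, Plus).

The pure Nash equilibria are (Budget, Premium); (Plus, Budget); (Premium, Plus).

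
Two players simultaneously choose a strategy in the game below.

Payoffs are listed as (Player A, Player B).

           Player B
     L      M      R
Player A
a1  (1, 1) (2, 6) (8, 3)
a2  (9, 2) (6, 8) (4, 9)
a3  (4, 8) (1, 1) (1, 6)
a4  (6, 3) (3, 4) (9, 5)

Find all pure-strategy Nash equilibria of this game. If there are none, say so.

(a4, R)

Player A against L: payoffs 1, 9, 4, 6 → best response a2.
Player A against M: payoffs 2, 6, 1, 3 → best response a2.
Player A against R: payoffs 8, 4, 1, 9 → best response a4.
Player B against a1: payoffs 1, 6, 3 → best response M.
Player B against a2: payoffs 2, 8, 9 → best response R.
Player B against a3: payoffs 8, 1, 6 → best response L.
Player B against a4: payoffs 3, 4, 5 → best response R.
Mutual best responses: (a4, R).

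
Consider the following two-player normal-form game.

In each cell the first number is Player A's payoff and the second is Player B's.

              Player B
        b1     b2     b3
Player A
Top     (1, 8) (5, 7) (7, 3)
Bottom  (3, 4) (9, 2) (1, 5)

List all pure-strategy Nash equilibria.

For each strategy profile, look for a profitable unilateral deviation.
(Top, b1): Player A can switch to Bottom (1 → 3). Not NE.
(Top, b2): Player A can switch to Bottom (5 → 9). Not NE.
(Top, b3): Player B can switch to b1 (3 → 8). Not NE.
(Bottom, b1): Player B can switch to b3 (4 → 5). Not NE.
(Bottom, b2): Player B can switch to b1 (2 → 4). Not NE.
(Bottom, b3): Player A can switch to Top (1 → 7). Not NE.

No pure-strategy Nash equilibrium.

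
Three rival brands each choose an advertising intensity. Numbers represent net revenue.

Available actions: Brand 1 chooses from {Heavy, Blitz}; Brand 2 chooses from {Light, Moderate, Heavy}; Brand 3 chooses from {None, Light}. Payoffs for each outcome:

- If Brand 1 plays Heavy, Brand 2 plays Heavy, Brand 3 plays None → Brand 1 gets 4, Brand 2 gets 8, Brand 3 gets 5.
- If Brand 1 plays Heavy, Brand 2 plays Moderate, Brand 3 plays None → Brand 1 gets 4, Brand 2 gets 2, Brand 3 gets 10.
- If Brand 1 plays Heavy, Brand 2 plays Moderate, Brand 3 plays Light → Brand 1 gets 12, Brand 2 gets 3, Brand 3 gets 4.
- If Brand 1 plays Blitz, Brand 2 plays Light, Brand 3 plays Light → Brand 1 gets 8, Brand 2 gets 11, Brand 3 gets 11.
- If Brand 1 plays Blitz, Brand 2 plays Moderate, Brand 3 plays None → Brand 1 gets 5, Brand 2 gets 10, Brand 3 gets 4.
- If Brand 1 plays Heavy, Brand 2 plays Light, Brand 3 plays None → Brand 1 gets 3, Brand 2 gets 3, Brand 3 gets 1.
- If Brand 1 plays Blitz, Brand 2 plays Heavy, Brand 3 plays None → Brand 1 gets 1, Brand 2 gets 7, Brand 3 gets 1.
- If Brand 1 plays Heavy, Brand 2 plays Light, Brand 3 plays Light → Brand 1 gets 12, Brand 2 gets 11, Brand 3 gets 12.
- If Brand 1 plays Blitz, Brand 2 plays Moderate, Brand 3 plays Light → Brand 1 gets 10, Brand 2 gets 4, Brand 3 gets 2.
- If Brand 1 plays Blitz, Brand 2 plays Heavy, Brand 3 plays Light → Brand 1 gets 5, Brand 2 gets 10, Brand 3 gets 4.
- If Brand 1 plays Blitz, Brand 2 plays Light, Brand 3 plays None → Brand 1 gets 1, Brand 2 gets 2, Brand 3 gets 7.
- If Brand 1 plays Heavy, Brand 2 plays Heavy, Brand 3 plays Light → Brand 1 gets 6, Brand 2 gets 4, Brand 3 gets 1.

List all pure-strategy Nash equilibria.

For each player, find the best response to each opponent profile; mutual best responses are the pure NE.
Brand 1 against (Light, None): payoffs 3, 1 → best response Heavy.
Brand 1 against (Light, Light): payoffs 12, 8 → best response Heavy.
Brand 1 against (Moderate, None): payoffs 4, 5 → best response Blitz.
Brand 1 against (Moderate, Light): payoffs 12, 10 → best response Heavy.
Brand 1 against (Heavy, None): payoffs 4, 1 → best response Heavy.
Brand 1 against (Heavy, Light): payoffs 6, 5 → best response Heavy.
Brand 2 against (Heavy, None): payoffs 3, 2, 8 → best response Heavy.
Brand 2 against (Heavy, Light): payoffs 11, 3, 4 → best response Light.
Brand 2 against (Blitz, None): payoffs 2, 10, 7 → best response Moderate.
Brand 2 against (Blitz, Light): payoffs 11, 4, 10 → best response Light.
Brand 3 against (Heavy, Light): payoffs 1, 12 → best response Light.
Brand 3 against (Heavy, Moderate): payoffs 10, 4 → best response None.
Brand 3 against (Heavy, Heavy): payoffs 5, 1 → best response None.
Brand 3 against (Blitz, Light): payoffs 7, 11 → best response Light.
Brand 3 against (Blitz, Moderate): payoffs 4, 2 → best response None.
Brand 3 against (Blitz, Heavy): payoffs 1, 4 → best response Light.
Mutual best responses: (Heavy, Light, Light); (Heavy, Heavy, None); (Blitz, Moderate, None).

Pure-strategy Nash equilibria: (Heavy, Light, Light); (Heavy, Heavy, None); (Blitz, Moderate, None)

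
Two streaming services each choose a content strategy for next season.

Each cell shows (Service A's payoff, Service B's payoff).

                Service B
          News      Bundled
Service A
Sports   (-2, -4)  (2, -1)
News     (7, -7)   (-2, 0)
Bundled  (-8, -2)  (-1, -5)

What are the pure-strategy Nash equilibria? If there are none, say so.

Mark each player's best response to every combination of opponents' strategies; a profile where every player is best-responding is a pure Nash equilibrium.
Service A against News: payoffs -2, 7, -8 → best response News.
Service A against Bundled: payoffs 2, -2, -1 → best response Sports.
Service B against Sports: payoffs -4, -1 → best response Bundled.
Service B against News: payoffs -7, 0 → best response Bundled.
Service B against Bundled: payoffs -2, -5 → best response News.
Mutual best responses: (Sports, Bundled).

(Sports, Bundled)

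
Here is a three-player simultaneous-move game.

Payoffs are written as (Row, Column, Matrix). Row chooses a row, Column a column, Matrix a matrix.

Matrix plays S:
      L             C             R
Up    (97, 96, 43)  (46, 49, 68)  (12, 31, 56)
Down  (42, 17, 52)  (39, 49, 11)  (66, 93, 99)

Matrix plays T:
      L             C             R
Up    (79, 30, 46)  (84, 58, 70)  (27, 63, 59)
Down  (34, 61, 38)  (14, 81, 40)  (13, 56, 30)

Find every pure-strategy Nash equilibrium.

(Up, L, S): Matrix can switch to T (43 → 46). Not NE.
(Up, L, T): Column can switch to C (30 → 58). Not NE.
(Up, C, S): Column can switch to L (49 → 96). Not NE.
(Up, C, T): Column can switch to R (58 → 63). Not NE.
(Up, R, S): Row can switch to Down (12 → 66). Not NE.
(Up, R, T): Row gets 27, best alternative 13; Column gets 63, best alternative 58; Matrix gets 59, best alternative 56. No profitable deviation — NE.
(Down, L, S): Row can switch to Up (42 → 97). Not NE.
(Down, L, T): Row can switch to Up (34 → 79). Not NE.
(Down, C, S): Row can switch to Up (39 → 46). Not NE.
(Down, R, S): Row gets 66, best alternative 12; Column gets 93, best alternative 49; Matrix gets 99, best alternative 30. No profitable deviation — NE.
(The remaining 2 profiles each have a profitable deviation by the same check.)

The pure Nash equilibria are (Up, R, T), (Down, R, S).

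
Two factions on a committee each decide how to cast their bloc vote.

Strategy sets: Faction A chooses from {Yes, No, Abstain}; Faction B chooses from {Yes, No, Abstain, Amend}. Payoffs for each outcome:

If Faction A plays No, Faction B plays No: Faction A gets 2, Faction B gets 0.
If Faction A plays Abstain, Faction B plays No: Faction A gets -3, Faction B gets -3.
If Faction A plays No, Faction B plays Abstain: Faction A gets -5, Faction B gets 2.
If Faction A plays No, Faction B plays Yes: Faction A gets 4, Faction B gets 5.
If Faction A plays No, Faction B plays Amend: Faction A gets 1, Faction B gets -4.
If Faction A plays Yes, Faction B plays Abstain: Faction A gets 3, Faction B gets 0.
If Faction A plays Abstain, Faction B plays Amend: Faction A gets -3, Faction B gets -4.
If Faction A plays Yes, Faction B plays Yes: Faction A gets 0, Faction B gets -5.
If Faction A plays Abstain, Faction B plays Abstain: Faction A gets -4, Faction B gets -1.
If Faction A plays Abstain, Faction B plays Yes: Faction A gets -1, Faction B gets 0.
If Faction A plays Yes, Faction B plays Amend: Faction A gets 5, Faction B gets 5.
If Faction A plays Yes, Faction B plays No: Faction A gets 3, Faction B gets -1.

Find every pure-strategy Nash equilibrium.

(Yes, Amend); (No, Yes)

Faction A against Yes: payoffs 0, 4, -1 → best response No.
Faction A against No: payoffs 3, 2, -3 → best response Yes.
Faction A against Abstain: payoffs 3, -5, -4 → best response Yes.
Faction A against Amend: payoffs 5, 1, -3 → best response Yes.
Faction B against Yes: payoffs -5, -1, 0, 5 → best response Amend.
Faction B against No: payoffs 5, 0, 2, -4 → best response Yes.
Faction B against Abstain: payoffs 0, -3, -1, -4 → best response Yes.
Mutual best responses: (Yes, Amend); (No, Yes).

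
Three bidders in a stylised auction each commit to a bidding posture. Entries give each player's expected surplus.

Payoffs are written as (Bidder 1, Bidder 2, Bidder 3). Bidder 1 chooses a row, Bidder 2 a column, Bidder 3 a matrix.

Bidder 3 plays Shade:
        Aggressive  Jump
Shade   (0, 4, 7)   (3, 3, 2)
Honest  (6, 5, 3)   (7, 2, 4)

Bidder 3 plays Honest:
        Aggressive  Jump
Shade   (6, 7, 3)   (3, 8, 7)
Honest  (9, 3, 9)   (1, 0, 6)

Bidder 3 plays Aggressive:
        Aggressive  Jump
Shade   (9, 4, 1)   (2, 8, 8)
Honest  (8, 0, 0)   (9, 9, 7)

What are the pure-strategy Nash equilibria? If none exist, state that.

(Honest, Aggressive, Honest) and (Honest, Jump, Aggressive)

Bidder 1 against (Aggressive, Shade): payoffs 0, 6 → best response Honest.
Bidder 1 against (Aggressive, Honest): payoffs 6, 9 → best response Honest.
Bidder 1 against (Aggressive, Aggressive): payoffs 9, 8 → best response Shade.
Bidder 1 against (Jump, Shade): payoffs 3, 7 → best response Honest.
Bidder 1 against (Jump, Honest): payoffs 3, 1 → best response Shade.
Bidder 1 against (Jump, Aggressive): payoffs 2, 9 → best response Honest.
Bidder 2 against (Shade, Shade): payoffs 4, 3 → best response Aggressive.
Bidder 2 against (Shade, Honest): payoffs 7, 8 → best response Jump.
Bidder 2 against (Shade, Aggressive): payoffs 4, 8 → best response Jump.
Bidder 2 against (Honest, Shade): payoffs 5, 2 → best response Aggressive.
Bidder 2 against (Honest, Honest): payoffs 3, 0 → best response Aggressive.
Bidder 2 against (Honest, Aggressive): payoffs 0, 9 → best response Jump.
Bidder 3 against (Shade, Aggressive): payoffs 7, 3, 1 → best response Shade.
Bidder 3 against (Shade, Jump): payoffs 2, 7, 8 → best response Aggressive.
Bidder 3 against (Honest, Aggressive): payoffs 3, 9, 0 → best response Honest.
Bidder 3 against (Honest, Jump): payoffs 4, 6, 7 → best response Aggressive.
Mutual best responses: (Honest, Aggressive, Honest); (Honest, Jump, Aggressive).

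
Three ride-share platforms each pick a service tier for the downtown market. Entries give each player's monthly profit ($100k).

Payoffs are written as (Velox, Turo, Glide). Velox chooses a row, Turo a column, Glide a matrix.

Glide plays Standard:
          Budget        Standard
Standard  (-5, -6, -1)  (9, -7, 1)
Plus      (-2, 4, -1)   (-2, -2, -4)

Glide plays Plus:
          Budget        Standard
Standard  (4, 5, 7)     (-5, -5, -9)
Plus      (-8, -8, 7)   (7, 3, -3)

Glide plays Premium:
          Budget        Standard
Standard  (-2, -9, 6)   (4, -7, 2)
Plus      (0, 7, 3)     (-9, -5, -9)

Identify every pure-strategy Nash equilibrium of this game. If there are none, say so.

The pure Nash equilibria are (Standard, Budget, Plus) and (Standard, Standard, Premium) and (Plus, Standard, Plus).

(Standard, Budget, Standard): Velox can switch to Plus (-5 → -2). Not NE.
(Standard, Budget, Plus): Velox gets 4, best alternative -8; Turo gets 5, best alternative -5; Glide gets 7, best alternative 6. No profitable deviation — NE.
(Standard, Budget, Premium): Velox can switch to Plus (-2 → 0). Not NE.
(Standard, Standard, Standard): Turo can switch to Budget (-7 → -6). Not NE.
(Standard, Standard, Plus): Velox can switch to Plus (-5 → 7). Not NE.
(Standard, Standard, Premium): Velox gets 4, best alternative -9; Turo gets -7, best alternative -9; Glide gets 2, best alternative 1. No profitable deviation — NE.
(Plus, Budget, Standard): Glide can switch to Plus (-1 → 7). Not NE.
(Plus, Budget, Plus): Velox can switch to Standard (-8 → 4). Not NE.
(Plus, Budget, Premium): Glide can switch to Plus (3 → 7). Not NE.
(Plus, Standard, Standard): Velox can switch to Standard (-2 → 9). Not NE.
(Plus, Standard, Plus): Velox gets 7, best alternative -5; Turo gets 3, best alternative -8; Glide gets -3, best alternative -4. No profitable deviation — NE.
(Plus, Standard, Premium): Velox can switch to Standard (-9 → 4). Not NE.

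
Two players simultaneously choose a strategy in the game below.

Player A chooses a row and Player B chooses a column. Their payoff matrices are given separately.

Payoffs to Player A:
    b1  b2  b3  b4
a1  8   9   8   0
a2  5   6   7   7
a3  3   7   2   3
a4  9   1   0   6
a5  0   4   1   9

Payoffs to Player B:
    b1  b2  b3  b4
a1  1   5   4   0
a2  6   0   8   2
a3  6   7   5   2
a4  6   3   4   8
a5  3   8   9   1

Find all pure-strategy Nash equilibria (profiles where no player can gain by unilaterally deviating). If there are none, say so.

(a1, b2)

Player A against b1: payoffs 8, 5, 3, 9, 0 → best response a4.
Player A against b2: payoffs 9, 6, 7, 1, 4 → best response a1.
Player A against b3: payoffs 8, 7, 2, 0, 1 → best response a1.
Player A against b4: payoffs 0, 7, 3, 6, 9 → best response a5.
Player B against a1: payoffs 1, 5, 4, 0 → best response b2.
Player B against a2: payoffs 6, 0, 8, 2 → best response b3.
Player B against a3: payoffs 6, 7, 5, 2 → best response b2.
Player B against a4: payoffs 6, 3, 4, 8 → best response b4.
Player B against a5: payoffs 3, 8, 9, 1 → best response b3.
Mutual best responses: (a1, b2).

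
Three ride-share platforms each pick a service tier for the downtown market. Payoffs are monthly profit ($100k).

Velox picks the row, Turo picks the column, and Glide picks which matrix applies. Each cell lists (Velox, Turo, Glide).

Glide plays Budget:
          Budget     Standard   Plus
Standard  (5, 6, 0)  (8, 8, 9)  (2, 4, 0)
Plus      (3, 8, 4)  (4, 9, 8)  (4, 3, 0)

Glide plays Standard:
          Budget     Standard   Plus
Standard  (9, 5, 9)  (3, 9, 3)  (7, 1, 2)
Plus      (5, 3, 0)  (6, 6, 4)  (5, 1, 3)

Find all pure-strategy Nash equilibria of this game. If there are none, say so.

Velox against (Budget, Budget): payoffs 5, 3 → best response Standard.
Velox against (Budget, Standard): payoffs 9, 5 → best response Standard.
Velox against (Standard, Budget): payoffs 8, 4 → best response Standard.
Velox against (Standard, Standard): payoffs 3, 6 → best response Plus.
Velox against (Plus, Budget): payoffs 2, 4 → best response Plus.
Velox against (Plus, Standard): payoffs 7, 5 → best response Standard.
Turo against (Standard, Budget): payoffs 6, 8, 4 → best response Standard.
Turo against (Standard, Standard): payoffs 5, 9, 1 → best response Standard.
Turo against (Plus, Budget): payoffs 8, 9, 3 → best response Standard.
Turo against (Plus, Standard): payoffs 3, 6, 1 → best response Standard.
Glide against (Standard, Budget): payoffs 0, 9 → best response Standard.
Glide against (Standard, Standard): payoffs 9, 3 → best response Budget.
Glide against (Standard, Plus): payoffs 0, 2 → best response Standard.
Glide against (Plus, Budget): payoffs 4, 0 → best response Budget.
Glide against (Plus, Standard): payoffs 8, 4 → best response Budget.
Glide against (Plus, Plus): payoffs 0, 3 → best response Standard.
Mutual best responses: (Standard, Standard, Budget).

(Standard, Standard, Budget)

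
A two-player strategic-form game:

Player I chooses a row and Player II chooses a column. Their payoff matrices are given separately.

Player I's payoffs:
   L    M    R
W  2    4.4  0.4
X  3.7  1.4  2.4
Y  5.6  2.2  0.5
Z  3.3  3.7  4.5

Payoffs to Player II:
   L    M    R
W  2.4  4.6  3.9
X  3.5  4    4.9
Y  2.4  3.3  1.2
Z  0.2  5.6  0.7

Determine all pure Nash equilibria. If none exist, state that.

(W, M)

Player I against L: payoffs 2, 3.7, 5.6, 3.3 → best response Y.
Player I against M: payoffs 4.4, 1.4, 2.2, 3.7 → best response W.
Player I against R: payoffs 0.4, 2.4, 0.5, 4.5 → best response Z.
Player II against W: payoffs 2.4, 4.6, 3.9 → best response M.
Player II against X: payoffs 3.5, 4, 4.9 → best response R.
Player II against Y: payoffs 2.4, 3.3, 1.2 → best response M.
Player II against Z: payoffs 0.2, 5.6, 0.7 → best response M.
Mutual best responses: (W, M).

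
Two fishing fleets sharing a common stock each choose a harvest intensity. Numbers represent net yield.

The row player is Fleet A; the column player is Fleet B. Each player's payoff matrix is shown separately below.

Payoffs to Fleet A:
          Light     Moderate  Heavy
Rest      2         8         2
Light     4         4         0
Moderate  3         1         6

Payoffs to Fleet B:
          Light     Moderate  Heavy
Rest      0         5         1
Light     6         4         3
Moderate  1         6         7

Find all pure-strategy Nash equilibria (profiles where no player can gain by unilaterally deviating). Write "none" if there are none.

Fleet A against Light: payoffs 2, 4, 3 → best response Light.
Fleet A against Moderate: payoffs 8, 4, 1 → best response Rest.
Fleet A against Heavy: payoffs 2, 0, 6 → best response Moderate.
Fleet B against Rest: payoffs 0, 5, 1 → best response Moderate.
Fleet B against Light: payoffs 6, 4, 3 → best response Light.
Fleet B against Moderate: payoffs 1, 6, 7 → best response Heavy.
Mutual best responses: (Rest, Moderate); (Light, Light); (Moderate, Heavy).

Pure-strategy Nash equilibria: (Rest, Moderate); (Light, Light); (Moderate, Heavy)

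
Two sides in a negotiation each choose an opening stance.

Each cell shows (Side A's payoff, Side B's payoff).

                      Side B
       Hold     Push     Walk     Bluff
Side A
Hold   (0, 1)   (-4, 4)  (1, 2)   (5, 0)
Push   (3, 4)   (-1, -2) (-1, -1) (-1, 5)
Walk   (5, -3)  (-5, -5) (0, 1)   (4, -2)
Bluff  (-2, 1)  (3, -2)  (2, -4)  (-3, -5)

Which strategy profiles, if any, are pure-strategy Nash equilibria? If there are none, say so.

Side A against Hold: payoffs 0, 3, 5, -2 → best response Walk.
Side A against Push: payoffs -4, -1, -5, 3 → best response Bluff.
Side A against Walk: payoffs 1, -1, 0, 2 → best response Bluff.
Side A against Bluff: payoffs 5, -1, 4, -3 → best response Hold.
Side B against Hold: payoffs 1, 4, 2, 0 → best response Push.
Side B against Push: payoffs 4, -2, -1, 5 → best response Bluff.
Side B against Walk: payoffs -3, -5, 1, -2 → best response Walk.
Side B against Bluff: payoffs 1, -2, -4, -5 → best response Hold.
No profile is a mutual best response for all players.

There is no pure-strategy Nash equilibrium.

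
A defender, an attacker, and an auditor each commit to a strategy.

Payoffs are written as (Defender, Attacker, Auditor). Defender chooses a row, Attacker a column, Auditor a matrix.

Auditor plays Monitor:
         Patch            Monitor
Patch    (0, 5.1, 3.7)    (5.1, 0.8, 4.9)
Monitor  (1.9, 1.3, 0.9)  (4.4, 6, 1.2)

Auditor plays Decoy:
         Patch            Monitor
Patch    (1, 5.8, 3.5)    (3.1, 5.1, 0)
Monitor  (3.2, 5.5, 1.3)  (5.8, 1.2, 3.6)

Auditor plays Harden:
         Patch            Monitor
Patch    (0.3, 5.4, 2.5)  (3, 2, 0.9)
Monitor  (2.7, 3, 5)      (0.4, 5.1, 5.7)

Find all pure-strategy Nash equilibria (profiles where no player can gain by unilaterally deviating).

Check each profile: it is a Nash equilibrium iff no player can strictly gain by switching unilaterally.
(Patch, Patch, Monitor): Defender can switch to Monitor (0 → 1.9). Not NE.
(Patch, Patch, Decoy): Defender can switch to Monitor (1 → 3.2). Not NE.
(Patch, Patch, Harden): Defender can switch to Monitor (0.3 → 2.7). Not NE.
(Patch, Monitor, Monitor): Attacker can switch to Patch (0.8 → 5.1). Not NE.
(Patch, Monitor, Decoy): Defender can switch to Monitor (3.1 → 5.8). Not NE.
(Patch, Monitor, Harden): Attacker can switch to Patch (2 → 5.4). Not NE.
(Monitor, Patch, Monitor): Attacker can switch to Monitor (1.3 → 6). Not NE.
(Monitor, Patch, Decoy): Auditor can switch to Harden (1.3 → 5). Not NE.
(The remaining 4 profiles each have a profitable deviation by the same check.)

There is no pure-strategy Nash equilibrium.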